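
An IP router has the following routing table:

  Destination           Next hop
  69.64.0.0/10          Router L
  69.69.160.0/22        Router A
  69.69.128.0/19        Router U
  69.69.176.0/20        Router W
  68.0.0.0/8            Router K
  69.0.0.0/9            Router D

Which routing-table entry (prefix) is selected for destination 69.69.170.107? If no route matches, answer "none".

Entries matching 69.69.170.107:
  69.0.0.0/9 (69.0.0.0 - 69.127.255.255)
  69.64.0.0/10 (69.64.0.0 - 69.127.255.255)
Most specific is 69.64.0.0/10.

69.64.0.0/10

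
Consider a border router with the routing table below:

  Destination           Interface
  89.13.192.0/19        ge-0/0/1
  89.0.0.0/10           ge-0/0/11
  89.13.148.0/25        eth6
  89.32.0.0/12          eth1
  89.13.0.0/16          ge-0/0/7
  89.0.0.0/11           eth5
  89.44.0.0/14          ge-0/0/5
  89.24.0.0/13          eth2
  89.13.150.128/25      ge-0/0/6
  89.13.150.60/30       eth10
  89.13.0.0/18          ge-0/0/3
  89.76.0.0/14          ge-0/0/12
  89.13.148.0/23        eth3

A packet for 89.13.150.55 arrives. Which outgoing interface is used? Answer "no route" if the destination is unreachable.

ge-0/0/7

Routes whose prefix contains 89.13.150.55:
  89.0.0.0/10 (89.0.0.0 - 89.63.255.255) -> ge-0/0/11
  89.0.0.0/11 (89.0.0.0 - 89.31.255.255) -> eth5
  89.13.0.0/16 (89.13.0.0 - 89.13.255.255) -> ge-0/0/7
More-specific entries that do NOT match:
  89.13.150.60/30 (89.13.150.60 - 89.13.150.63) does not contain 89.13.150.55
  89.13.148.0/25 (89.13.148.0 - 89.13.148.127) does not contain 89.13.150.55
  89.13.150.128/25 (89.13.150.128 - 89.13.150.255) does not contain 89.13.150.55
  89.13.148.0/23 (89.13.148.0 - 89.13.149.255) does not contain 89.13.150.55
  89.13.192.0/19 (89.13.192.0 - 89.13.223.255) does not contain 89.13.150.55
  89.13.0.0/18 (89.13.0.0 - 89.13.63.255) does not contain 89.13.150.55
Longest matching prefix is /16 -> interface ge-0/0/7.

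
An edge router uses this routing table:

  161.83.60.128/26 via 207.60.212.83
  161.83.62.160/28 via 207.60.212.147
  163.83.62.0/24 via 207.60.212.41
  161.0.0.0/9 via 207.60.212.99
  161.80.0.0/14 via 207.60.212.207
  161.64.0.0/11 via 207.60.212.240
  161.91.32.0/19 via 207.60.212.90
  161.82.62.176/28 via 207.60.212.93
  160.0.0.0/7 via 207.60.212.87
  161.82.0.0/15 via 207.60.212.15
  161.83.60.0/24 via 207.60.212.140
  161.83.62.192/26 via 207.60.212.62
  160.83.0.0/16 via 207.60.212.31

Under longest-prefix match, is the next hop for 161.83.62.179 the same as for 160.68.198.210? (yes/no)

no

161.83.62.179: longest match 161.82.0.0/15 -> 207.60.212.15
160.68.198.210: longest match 160.0.0.0/7 -> 207.60.212.87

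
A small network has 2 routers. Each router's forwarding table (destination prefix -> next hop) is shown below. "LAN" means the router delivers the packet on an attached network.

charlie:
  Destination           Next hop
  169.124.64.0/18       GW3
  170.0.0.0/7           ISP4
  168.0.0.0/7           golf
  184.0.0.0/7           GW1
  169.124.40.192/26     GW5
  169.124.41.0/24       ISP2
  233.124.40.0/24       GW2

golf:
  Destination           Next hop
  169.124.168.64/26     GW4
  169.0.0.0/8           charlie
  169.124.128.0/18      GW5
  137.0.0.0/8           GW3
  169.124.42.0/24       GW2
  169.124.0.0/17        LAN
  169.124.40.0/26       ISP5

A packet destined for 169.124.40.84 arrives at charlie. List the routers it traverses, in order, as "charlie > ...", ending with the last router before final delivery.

At charlie: longest match for 169.124.40.84 is 168.0.0.0/7 -> golf
At golf: longest match for 169.124.40.84 is 169.124.0.0/17 -> LAN

charlie > golf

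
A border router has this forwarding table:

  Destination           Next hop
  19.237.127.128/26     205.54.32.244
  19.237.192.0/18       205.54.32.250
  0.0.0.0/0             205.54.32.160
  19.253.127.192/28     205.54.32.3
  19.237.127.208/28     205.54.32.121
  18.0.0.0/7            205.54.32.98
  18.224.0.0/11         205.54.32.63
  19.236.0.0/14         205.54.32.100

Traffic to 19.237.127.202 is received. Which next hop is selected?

Routes whose prefix contains 19.237.127.202:
  0.0.0.0/0 (default, matches everything) -> 205.54.32.160
  18.0.0.0/7 (18.0.0.0 - 19.255.255.255) -> 205.54.32.98
  19.236.0.0/14 (19.236.0.0 - 19.239.255.255) -> 205.54.32.100
More-specific entries that do NOT match:
  19.253.127.192/28 (19.253.127.192 - 19.253.127.207) does not contain 19.237.127.202
  19.237.127.208/28 (19.237.127.208 - 19.237.127.223) does not contain 19.237.127.202
  19.237.127.128/26 (19.237.127.128 - 19.237.127.191) does not contain 19.237.127.202
  19.237.192.0/18 (19.237.192.0 - 19.237.255.255) does not contain 19.237.127.202
Longest matching prefix is /14 -> next hop 205.54.32.100.

205.54.32.100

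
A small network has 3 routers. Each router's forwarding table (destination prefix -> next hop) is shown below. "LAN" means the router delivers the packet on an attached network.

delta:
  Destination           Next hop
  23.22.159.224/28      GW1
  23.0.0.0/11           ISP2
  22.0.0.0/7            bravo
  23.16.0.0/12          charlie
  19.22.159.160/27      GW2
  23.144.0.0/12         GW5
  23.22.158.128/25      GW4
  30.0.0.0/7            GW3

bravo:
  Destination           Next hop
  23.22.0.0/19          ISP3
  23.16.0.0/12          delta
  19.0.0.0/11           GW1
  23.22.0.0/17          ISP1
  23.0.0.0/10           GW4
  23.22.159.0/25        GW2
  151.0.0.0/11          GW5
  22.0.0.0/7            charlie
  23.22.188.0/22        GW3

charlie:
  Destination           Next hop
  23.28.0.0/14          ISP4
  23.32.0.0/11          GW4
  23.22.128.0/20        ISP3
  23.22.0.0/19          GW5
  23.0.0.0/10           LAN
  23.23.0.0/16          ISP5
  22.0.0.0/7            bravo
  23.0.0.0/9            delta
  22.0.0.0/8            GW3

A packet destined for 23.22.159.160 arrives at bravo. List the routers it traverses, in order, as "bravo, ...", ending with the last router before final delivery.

bravo, delta, charlie

At bravo: longest match for 23.22.159.160 is 23.16.0.0/12 -> delta
At delta: longest match for 23.22.159.160 is 23.16.0.0/12 -> charlie
At charlie: longest match for 23.22.159.160 is 23.0.0.0/10 -> LAN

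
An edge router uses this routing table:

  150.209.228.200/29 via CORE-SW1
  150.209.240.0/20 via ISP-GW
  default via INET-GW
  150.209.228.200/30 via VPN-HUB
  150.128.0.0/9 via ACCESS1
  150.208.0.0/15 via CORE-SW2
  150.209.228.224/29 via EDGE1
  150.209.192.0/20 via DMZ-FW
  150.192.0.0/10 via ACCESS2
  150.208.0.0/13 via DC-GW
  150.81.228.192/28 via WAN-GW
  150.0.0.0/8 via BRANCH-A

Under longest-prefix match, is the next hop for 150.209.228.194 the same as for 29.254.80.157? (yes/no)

no

150.209.228.194: longest match 150.208.0.0/15 -> CORE-SW2
29.254.80.157: longest match 0.0.0.0/0 -> INET-GW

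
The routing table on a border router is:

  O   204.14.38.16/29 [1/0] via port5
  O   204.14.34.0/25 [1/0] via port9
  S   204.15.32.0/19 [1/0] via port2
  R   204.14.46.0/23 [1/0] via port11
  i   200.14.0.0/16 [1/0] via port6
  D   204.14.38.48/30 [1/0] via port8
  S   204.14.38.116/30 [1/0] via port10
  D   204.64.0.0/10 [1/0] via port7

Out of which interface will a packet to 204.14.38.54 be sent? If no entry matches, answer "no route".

no route

No entry's prefix contains 204.14.38.54; there is no default route.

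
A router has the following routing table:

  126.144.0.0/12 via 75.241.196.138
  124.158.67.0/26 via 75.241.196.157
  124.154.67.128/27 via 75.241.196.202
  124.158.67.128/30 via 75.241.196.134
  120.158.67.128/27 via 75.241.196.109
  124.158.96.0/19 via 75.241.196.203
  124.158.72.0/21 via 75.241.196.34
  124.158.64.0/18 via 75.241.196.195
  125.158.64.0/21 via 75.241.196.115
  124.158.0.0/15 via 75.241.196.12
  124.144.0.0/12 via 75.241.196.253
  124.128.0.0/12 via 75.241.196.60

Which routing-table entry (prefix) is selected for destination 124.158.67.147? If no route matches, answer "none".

124.158.64.0/18

Entries matching 124.158.67.147:
  124.144.0.0/12 (124.144.0.0 - 124.159.255.255)
  124.158.0.0/15 (124.158.0.0 - 124.159.255.255)
  124.158.64.0/18 (124.158.64.0 - 124.158.127.255)
Most specific is 124.158.64.0/18.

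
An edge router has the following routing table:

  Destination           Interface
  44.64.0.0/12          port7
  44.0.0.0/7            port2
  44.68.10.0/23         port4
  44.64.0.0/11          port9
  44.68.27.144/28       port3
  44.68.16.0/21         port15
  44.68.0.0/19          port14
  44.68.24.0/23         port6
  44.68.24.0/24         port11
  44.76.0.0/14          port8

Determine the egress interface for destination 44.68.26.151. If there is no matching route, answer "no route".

Routes whose prefix contains 44.68.26.151:
  44.0.0.0/7 (44.0.0.0 - 45.255.255.255) -> port2
  44.64.0.0/11 (44.64.0.0 - 44.95.255.255) -> port9
  44.64.0.0/12 (44.64.0.0 - 44.79.255.255) -> port7
  44.68.0.0/19 (44.68.0.0 - 44.68.31.255) -> port14
More-specific entries that do NOT match:
  44.68.27.144/28 (44.68.27.144 - 44.68.27.159) does not contain 44.68.26.151
  44.68.24.0/24 (44.68.24.0 - 44.68.24.255) does not contain 44.68.26.151
  44.68.10.0/23 (44.68.10.0 - 44.68.11.255) does not contain 44.68.26.151
  44.68.24.0/23 (44.68.24.0 - 44.68.25.255) does not contain 44.68.26.151
  44.68.16.0/21 (44.68.16.0 - 44.68.23.255) does not contain 44.68.26.151
Longest matching prefix is /19 -> interface port14.

port14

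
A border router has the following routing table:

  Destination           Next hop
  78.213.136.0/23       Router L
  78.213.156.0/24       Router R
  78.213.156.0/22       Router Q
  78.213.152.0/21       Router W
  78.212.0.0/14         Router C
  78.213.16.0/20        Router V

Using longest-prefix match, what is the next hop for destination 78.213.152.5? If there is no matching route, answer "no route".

Routes whose prefix contains 78.213.152.5:
  78.212.0.0/14 (78.212.0.0 - 78.215.255.255) -> Router C
  78.213.152.0/21 (78.213.152.0 - 78.213.159.255) -> Router W
More-specific entries that do NOT match:
  78.213.156.0/24 (78.213.156.0 - 78.213.156.255) does not contain 78.213.152.5
  78.213.136.0/23 (78.213.136.0 - 78.213.137.255) does not contain 78.213.152.5
  78.213.156.0/22 (78.213.156.0 - 78.213.159.255) does not contain 78.213.152.5
Longest matching prefix is /21 -> next hop Router W.

Router W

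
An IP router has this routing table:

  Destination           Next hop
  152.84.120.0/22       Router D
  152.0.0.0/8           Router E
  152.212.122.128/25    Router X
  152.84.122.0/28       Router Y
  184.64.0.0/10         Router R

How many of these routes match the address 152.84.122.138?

2

Prefixes containing 152.84.122.138:
  152.0.0.0/8 (152.0.0.0 - 152.255.255.255)
  152.84.120.0/22 (152.84.120.0 - 152.84.123.255)
Total matching entries: 2.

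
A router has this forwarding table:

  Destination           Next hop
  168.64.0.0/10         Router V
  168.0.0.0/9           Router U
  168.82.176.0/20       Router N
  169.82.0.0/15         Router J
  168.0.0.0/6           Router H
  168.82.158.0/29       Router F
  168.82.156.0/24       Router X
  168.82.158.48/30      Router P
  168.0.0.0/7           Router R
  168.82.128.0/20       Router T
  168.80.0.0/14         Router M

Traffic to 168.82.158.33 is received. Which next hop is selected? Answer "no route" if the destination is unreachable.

Router M

Routes whose prefix contains 168.82.158.33:
  168.0.0.0/6 (168.0.0.0 - 171.255.255.255) -> Router H
  168.0.0.0/7 (168.0.0.0 - 169.255.255.255) -> Router R
  168.0.0.0/9 (168.0.0.0 - 168.127.255.255) -> Router U
  168.64.0.0/10 (168.64.0.0 - 168.127.255.255) -> Router V
  168.80.0.0/14 (168.80.0.0 - 168.83.255.255) -> Router M
More-specific entries that do NOT match:
  168.82.158.48/30 (168.82.158.48 - 168.82.158.51) does not contain 168.82.158.33
  168.82.158.0/29 (168.82.158.0 - 168.82.158.7) does not contain 168.82.158.33
  168.82.156.0/24 (168.82.156.0 - 168.82.156.255) does not contain 168.82.158.33
  168.82.176.0/20 (168.82.176.0 - 168.82.191.255) does not contain 168.82.158.33
  168.82.128.0/20 (168.82.128.0 - 168.82.143.255) does not contain 168.82.158.33
  169.82.0.0/15 (169.82.0.0 - 169.83.255.255) does not contain 168.82.158.33
Longest matching prefix is /14 -> next hop Router M.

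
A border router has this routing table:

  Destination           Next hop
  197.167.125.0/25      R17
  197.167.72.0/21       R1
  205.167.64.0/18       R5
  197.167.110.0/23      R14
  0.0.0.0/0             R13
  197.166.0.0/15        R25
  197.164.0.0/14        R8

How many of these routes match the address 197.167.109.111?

3

Prefixes containing 197.167.109.111:
  0.0.0.0/0 (default, matches everything)
  197.164.0.0/14 (197.164.0.0 - 197.167.255.255)
  197.166.0.0/15 (197.166.0.0 - 197.167.255.255)
Total matching entries: 3.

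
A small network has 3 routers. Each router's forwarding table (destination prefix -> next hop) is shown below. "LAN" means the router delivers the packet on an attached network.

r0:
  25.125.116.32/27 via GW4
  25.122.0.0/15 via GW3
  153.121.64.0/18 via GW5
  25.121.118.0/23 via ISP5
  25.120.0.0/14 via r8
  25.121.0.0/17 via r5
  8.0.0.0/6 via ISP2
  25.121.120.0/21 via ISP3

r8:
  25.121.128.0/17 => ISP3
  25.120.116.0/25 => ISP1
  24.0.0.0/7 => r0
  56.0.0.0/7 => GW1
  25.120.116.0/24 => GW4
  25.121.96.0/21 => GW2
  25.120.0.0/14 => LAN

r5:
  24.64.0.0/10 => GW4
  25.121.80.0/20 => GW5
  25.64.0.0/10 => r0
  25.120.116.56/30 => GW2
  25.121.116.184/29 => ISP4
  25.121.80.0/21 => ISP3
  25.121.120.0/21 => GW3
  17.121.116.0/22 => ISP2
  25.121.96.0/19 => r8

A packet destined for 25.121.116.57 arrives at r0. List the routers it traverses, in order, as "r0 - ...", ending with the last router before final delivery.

r0 - r5 - r8

At r0: longest match for 25.121.116.57 is 25.121.0.0/17 -> r5
At r5: longest match for 25.121.116.57 is 25.121.96.0/19 -> r8
At r8: longest match for 25.121.116.57 is 25.120.0.0/14 -> LAN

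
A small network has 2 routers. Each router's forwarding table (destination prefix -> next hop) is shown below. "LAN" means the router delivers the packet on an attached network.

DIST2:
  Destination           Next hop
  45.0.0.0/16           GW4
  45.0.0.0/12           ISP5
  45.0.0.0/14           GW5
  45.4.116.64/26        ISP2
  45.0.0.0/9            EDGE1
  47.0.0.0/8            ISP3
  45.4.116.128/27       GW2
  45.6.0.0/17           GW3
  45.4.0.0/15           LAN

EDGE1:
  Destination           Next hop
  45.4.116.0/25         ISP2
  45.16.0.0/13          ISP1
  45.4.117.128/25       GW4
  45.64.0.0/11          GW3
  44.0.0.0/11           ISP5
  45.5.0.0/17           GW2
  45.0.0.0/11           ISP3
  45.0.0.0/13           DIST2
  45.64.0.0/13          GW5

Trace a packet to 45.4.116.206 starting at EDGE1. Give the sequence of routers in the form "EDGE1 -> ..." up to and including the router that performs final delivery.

At EDGE1: longest match for 45.4.116.206 is 45.0.0.0/13 -> DIST2
At DIST2: longest match for 45.4.116.206 is 45.4.0.0/15 -> LAN

EDGE1 -> DIST2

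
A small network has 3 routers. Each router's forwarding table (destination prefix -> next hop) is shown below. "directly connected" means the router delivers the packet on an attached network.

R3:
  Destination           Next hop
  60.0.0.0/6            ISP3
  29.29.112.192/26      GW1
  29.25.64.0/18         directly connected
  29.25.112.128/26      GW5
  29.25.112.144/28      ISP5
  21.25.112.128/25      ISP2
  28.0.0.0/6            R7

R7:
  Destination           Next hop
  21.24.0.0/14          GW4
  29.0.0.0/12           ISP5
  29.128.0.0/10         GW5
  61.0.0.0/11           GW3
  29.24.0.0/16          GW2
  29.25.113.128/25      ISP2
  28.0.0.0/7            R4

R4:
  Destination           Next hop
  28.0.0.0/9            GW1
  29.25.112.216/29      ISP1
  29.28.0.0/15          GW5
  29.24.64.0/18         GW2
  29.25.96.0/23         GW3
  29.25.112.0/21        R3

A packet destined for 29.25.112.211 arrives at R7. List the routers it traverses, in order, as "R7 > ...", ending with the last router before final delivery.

R7 > R4 > R3

At R7: longest match for 29.25.112.211 is 28.0.0.0/7 -> R4
At R4: longest match for 29.25.112.211 is 29.25.112.0/21 -> R3
At R3: longest match for 29.25.112.211 is 29.25.64.0/18 -> directly connected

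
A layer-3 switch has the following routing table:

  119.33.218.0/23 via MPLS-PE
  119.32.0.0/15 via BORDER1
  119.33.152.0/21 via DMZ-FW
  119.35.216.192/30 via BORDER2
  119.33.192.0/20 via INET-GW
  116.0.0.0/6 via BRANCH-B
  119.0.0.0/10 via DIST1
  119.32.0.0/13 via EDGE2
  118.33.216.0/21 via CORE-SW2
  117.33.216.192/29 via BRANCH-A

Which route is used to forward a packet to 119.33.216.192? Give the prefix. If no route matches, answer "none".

Entries matching 119.33.216.192:
  116.0.0.0/6 (116.0.0.0 - 119.255.255.255)
  119.0.0.0/10 (119.0.0.0 - 119.63.255.255)
  119.32.0.0/13 (119.32.0.0 - 119.39.255.255)
  119.32.0.0/15 (119.32.0.0 - 119.33.255.255)
Most specific is 119.32.0.0/15.

119.32.0.0/15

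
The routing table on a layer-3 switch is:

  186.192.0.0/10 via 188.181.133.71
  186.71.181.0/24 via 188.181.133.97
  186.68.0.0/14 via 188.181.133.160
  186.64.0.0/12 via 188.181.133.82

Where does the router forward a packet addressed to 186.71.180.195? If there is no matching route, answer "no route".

Routes whose prefix contains 186.71.180.195:
  186.64.0.0/12 (186.64.0.0 - 186.79.255.255) -> 188.181.133.82
  186.68.0.0/14 (186.68.0.0 - 186.71.255.255) -> 188.181.133.160
More-specific entries that do NOT match:
  186.71.181.0/24 (186.71.181.0 - 186.71.181.255) does not contain 186.71.180.195
Longest matching prefix is /14 -> next hop 188.181.133.160.

188.181.133.160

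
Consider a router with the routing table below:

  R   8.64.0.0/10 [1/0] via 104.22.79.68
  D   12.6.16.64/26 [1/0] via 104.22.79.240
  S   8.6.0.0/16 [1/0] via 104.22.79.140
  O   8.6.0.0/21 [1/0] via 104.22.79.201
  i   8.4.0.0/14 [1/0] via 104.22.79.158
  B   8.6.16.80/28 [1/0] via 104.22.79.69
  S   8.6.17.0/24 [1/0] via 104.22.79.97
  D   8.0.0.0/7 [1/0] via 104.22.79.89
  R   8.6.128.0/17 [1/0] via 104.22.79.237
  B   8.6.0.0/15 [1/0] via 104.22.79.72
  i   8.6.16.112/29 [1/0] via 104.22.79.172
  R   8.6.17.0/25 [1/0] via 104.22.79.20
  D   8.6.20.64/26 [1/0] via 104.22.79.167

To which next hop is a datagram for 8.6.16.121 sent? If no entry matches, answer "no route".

104.22.79.140

Routes whose prefix contains 8.6.16.121:
  8.0.0.0/7 (8.0.0.0 - 9.255.255.255) -> 104.22.79.89
  8.4.0.0/14 (8.4.0.0 - 8.7.255.255) -> 104.22.79.158
  8.6.0.0/15 (8.6.0.0 - 8.7.255.255) -> 104.22.79.72
  8.6.0.0/16 (8.6.0.0 - 8.6.255.255) -> 104.22.79.140
More-specific entries that do NOT match:
  8.6.16.112/29 (8.6.16.112 - 8.6.16.119) does not contain 8.6.16.121
  8.6.16.80/28 (8.6.16.80 - 8.6.16.95) does not contain 8.6.16.121
  12.6.16.64/26 (12.6.16.64 - 12.6.16.127) does not contain 8.6.16.121
  8.6.20.64/26 (8.6.20.64 - 8.6.20.127) does not contain 8.6.16.121
  8.6.17.0/25 (8.6.17.0 - 8.6.17.127) does not contain 8.6.16.121
  8.6.17.0/24 (8.6.17.0 - 8.6.17.255) does not contain 8.6.16.121
  8.6.0.0/21 (8.6.0.0 - 8.6.7.255) does not contain 8.6.16.121
  8.6.128.0/17 (8.6.128.0 - 8.6.255.255) does not contain 8.6.16.121
Longest matching prefix is /16 -> next hop 104.22.79.140.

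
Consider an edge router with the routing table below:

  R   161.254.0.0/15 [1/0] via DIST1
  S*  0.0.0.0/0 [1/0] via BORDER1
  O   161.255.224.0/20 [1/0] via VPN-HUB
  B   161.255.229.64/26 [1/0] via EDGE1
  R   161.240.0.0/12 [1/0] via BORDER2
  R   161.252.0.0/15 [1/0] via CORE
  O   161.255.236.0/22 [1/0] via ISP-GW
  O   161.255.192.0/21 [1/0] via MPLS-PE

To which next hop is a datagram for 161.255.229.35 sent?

VPN-HUB

Routes whose prefix contains 161.255.229.35:
  0.0.0.0/0 (default, matches everything) -> BORDER1
  161.240.0.0/12 (161.240.0.0 - 161.255.255.255) -> BORDER2
  161.254.0.0/15 (161.254.0.0 - 161.255.255.255) -> DIST1
  161.255.224.0/20 (161.255.224.0 - 161.255.239.255) -> VPN-HUB
More-specific entries that do NOT match:
  161.255.229.64/26 (161.255.229.64 - 161.255.229.127) does not contain 161.255.229.35
  161.255.236.0/22 (161.255.236.0 - 161.255.239.255) does not contain 161.255.229.35
  161.255.192.0/21 (161.255.192.0 - 161.255.199.255) does not contain 161.255.229.35
Longest matching prefix is /20 -> next hop VPN-HUB.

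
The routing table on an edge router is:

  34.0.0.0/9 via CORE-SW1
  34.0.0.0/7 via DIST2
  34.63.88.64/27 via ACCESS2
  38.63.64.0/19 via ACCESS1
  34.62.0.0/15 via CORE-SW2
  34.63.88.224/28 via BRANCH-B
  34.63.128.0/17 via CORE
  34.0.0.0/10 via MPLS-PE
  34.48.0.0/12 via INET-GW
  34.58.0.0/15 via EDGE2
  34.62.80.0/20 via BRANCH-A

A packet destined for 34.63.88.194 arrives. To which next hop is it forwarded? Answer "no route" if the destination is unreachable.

CORE-SW2

Routes whose prefix contains 34.63.88.194:
  34.0.0.0/7 (34.0.0.0 - 35.255.255.255) -> DIST2
  34.0.0.0/9 (34.0.0.0 - 34.127.255.255) -> CORE-SW1
  34.0.0.0/10 (34.0.0.0 - 34.63.255.255) -> MPLS-PE
  34.48.0.0/12 (34.48.0.0 - 34.63.255.255) -> INET-GW
  34.62.0.0/15 (34.62.0.0 - 34.63.255.255) -> CORE-SW2
More-specific entries that do NOT match:
  34.63.88.224/28 (34.63.88.224 - 34.63.88.239) does not contain 34.63.88.194
  34.63.88.64/27 (34.63.88.64 - 34.63.88.95) does not contain 34.63.88.194
  34.62.80.0/20 (34.62.80.0 - 34.62.95.255) does not contain 34.63.88.194
  38.63.64.0/19 (38.63.64.0 - 38.63.95.255) does not contain 34.63.88.194
  34.63.128.0/17 (34.63.128.0 - 34.63.255.255) does not contain 34.63.88.194
Longest matching prefix is /15 -> next hop CORE-SW2.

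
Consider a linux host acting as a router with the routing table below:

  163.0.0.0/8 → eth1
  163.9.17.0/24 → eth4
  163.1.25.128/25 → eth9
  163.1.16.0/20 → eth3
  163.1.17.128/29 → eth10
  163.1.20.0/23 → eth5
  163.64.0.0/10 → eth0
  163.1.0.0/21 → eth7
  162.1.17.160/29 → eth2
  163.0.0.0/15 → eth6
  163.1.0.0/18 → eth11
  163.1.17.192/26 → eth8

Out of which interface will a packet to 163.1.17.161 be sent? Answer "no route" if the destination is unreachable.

eth3

Routes whose prefix contains 163.1.17.161:
  163.0.0.0/8 (163.0.0.0 - 163.255.255.255) -> eth1
  163.0.0.0/15 (163.0.0.0 - 163.1.255.255) -> eth6
  163.1.0.0/18 (163.1.0.0 - 163.1.63.255) -> eth11
  163.1.16.0/20 (163.1.16.0 - 163.1.31.255) -> eth3
More-specific entries that do NOT match:
  163.1.17.128/29 (163.1.17.128 - 163.1.17.135) does not contain 163.1.17.161
  162.1.17.160/29 (162.1.17.160 - 162.1.17.167) does not contain 163.1.17.161
  163.1.17.192/26 (163.1.17.192 - 163.1.17.255) does not contain 163.1.17.161
  163.1.25.128/25 (163.1.25.128 - 163.1.25.255) does not contain 163.1.17.161
  163.9.17.0/24 (163.9.17.0 - 163.9.17.255) does not contain 163.1.17.161
  163.1.20.0/23 (163.1.20.0 - 163.1.21.255) does not contain 163.1.17.161
  163.1.0.0/21 (163.1.0.0 - 163.1.7.255) does not contain 163.1.17.161
Longest matching prefix is /20 -> interface eth3.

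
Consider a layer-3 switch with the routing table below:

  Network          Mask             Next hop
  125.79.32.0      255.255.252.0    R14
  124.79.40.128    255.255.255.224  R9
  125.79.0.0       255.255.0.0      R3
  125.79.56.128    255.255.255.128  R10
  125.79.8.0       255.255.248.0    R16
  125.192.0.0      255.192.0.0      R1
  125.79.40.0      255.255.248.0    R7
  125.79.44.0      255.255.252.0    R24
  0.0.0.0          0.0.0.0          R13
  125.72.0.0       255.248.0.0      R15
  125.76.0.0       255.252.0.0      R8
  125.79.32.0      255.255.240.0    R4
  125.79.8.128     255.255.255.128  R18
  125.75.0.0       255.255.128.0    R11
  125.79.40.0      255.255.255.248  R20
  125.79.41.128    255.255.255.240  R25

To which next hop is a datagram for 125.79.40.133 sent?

R7

Routes whose prefix contains 125.79.40.133:
  0.0.0.0/0 (default, matches everything) -> R13
  125.72.0.0/13 (125.72.0.0 - 125.79.255.255) -> R15
  125.76.0.0/14 (125.76.0.0 - 125.79.255.255) -> R8
  125.79.0.0/16 (125.79.0.0 - 125.79.255.255) -> R3
  125.79.32.0/20 (125.79.32.0 - 125.79.47.255) -> R4
  125.79.40.0/21 (125.79.40.0 - 125.79.47.255) -> R7
More-specific entries that do NOT match:
  125.79.40.0/29 (125.79.40.0 - 125.79.40.7) does not contain 125.79.40.133
  125.79.41.128/28 (125.79.41.128 - 125.79.41.143) does not contain 125.79.40.133
  124.79.40.128/27 (124.79.40.128 - 124.79.40.159) does not contain 125.79.40.133
  125.79.56.128/25 (125.79.56.128 - 125.79.56.255) does not contain 125.79.40.133
  125.79.8.128/25 (125.79.8.128 - 125.79.8.255) does not contain 125.79.40.133
  125.79.32.0/22 (125.79.32.0 - 125.79.35.255) does not contain 125.79.40.133
  125.79.44.0/22 (125.79.44.0 - 125.79.47.255) does not contain 125.79.40.133
Longest matching prefix is /21 -> next hop R7.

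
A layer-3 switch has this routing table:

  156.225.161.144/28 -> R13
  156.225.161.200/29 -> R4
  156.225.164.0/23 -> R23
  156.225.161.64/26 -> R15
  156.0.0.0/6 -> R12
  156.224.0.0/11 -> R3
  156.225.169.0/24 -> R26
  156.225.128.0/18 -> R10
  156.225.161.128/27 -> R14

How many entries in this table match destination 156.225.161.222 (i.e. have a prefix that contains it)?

Prefixes containing 156.225.161.222:
  156.0.0.0/6 (156.0.0.0 - 159.255.255.255)
  156.224.0.0/11 (156.224.0.0 - 156.255.255.255)
  156.225.128.0/18 (156.225.128.0 - 156.225.191.255)
Total matching entries: 3.

3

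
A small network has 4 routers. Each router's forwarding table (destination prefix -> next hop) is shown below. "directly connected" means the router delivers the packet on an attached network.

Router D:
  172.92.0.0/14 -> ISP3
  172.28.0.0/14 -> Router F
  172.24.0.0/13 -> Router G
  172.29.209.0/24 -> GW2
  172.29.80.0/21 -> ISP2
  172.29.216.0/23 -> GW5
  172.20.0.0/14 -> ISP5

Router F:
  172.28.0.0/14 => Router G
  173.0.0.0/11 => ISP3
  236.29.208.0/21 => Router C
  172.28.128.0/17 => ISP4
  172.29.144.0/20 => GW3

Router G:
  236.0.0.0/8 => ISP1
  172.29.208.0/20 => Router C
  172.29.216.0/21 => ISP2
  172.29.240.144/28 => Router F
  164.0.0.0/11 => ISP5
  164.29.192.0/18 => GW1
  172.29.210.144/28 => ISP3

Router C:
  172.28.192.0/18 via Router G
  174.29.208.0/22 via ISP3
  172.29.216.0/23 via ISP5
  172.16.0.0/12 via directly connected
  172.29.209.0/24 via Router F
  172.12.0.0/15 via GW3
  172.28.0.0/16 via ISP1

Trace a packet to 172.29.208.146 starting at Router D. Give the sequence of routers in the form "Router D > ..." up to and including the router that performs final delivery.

Router D > Router F > Router G > Router C

At Router D: longest match for 172.29.208.146 is 172.28.0.0/14 -> Router F
At Router F: longest match for 172.29.208.146 is 172.28.0.0/14 -> Router G
At Router G: longest match for 172.29.208.146 is 172.29.208.0/20 -> Router C
At Router C: longest match for 172.29.208.146 is 172.16.0.0/12 -> directly connected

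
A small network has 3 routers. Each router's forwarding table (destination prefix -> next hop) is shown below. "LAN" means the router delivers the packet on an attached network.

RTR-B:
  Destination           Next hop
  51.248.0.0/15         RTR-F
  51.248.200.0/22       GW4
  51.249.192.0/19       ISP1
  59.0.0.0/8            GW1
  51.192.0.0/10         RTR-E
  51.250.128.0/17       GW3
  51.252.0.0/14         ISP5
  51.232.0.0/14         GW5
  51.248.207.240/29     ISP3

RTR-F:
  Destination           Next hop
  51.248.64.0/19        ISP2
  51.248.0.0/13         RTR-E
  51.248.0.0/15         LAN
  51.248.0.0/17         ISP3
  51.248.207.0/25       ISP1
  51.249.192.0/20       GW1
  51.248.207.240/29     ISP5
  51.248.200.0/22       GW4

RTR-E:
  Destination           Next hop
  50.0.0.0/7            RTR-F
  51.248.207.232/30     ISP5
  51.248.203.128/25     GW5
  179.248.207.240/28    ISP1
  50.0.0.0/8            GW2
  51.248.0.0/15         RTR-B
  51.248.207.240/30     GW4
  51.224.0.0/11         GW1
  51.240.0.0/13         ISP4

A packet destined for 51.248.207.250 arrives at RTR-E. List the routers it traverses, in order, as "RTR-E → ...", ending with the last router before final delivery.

RTR-E → RTR-B → RTR-F

At RTR-E: longest match for 51.248.207.250 is 51.248.0.0/15 -> RTR-B
At RTR-B: longest match for 51.248.207.250 is 51.248.0.0/15 -> RTR-F
At RTR-F: longest match for 51.248.207.250 is 51.248.0.0/15 -> LAN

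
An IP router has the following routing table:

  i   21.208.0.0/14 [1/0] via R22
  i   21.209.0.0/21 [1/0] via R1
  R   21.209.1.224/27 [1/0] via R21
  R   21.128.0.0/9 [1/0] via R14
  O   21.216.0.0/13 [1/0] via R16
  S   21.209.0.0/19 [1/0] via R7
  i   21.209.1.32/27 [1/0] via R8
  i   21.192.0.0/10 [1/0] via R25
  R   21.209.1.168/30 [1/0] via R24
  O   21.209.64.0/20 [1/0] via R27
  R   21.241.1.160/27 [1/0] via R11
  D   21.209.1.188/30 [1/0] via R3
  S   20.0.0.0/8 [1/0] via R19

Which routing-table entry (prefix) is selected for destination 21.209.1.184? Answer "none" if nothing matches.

21.209.0.0/21

Entries matching 21.209.1.184:
  21.128.0.0/9 (21.128.0.0 - 21.255.255.255)
  21.192.0.0/10 (21.192.0.0 - 21.255.255.255)
  21.208.0.0/14 (21.208.0.0 - 21.211.255.255)
  21.209.0.0/19 (21.209.0.0 - 21.209.31.255)
  21.209.0.0/21 (21.209.0.0 - 21.209.7.255)
Most specific is 21.209.0.0/21.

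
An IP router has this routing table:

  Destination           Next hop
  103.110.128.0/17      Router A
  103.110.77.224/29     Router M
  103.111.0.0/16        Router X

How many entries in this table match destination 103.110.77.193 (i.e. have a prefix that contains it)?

No listed prefix contains 103.110.77.193.
Total matching entries: 0.

0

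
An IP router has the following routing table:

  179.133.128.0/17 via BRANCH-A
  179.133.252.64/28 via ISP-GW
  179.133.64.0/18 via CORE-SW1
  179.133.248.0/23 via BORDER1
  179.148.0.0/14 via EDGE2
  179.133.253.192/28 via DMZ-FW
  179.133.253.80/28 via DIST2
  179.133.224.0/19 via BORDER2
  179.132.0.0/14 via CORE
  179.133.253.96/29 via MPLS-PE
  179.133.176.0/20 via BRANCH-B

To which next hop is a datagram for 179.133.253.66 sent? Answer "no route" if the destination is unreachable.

BORDER2

Routes whose prefix contains 179.133.253.66:
  179.132.0.0/14 (179.132.0.0 - 179.135.255.255) -> CORE
  179.133.128.0/17 (179.133.128.0 - 179.133.255.255) -> BRANCH-A
  179.133.224.0/19 (179.133.224.0 - 179.133.255.255) -> BORDER2
More-specific entries that do NOT match:
  179.133.253.96/29 (179.133.253.96 - 179.133.253.103) does not contain 179.133.253.66
  179.133.252.64/28 (179.133.252.64 - 179.133.252.79) does not contain 179.133.253.66
  179.133.253.192/28 (179.133.253.192 - 179.133.253.207) does not contain 179.133.253.66
  179.133.253.80/28 (179.133.253.80 - 179.133.253.95) does not contain 179.133.253.66
  179.133.248.0/23 (179.133.248.0 - 179.133.249.255) does not contain 179.133.253.66
  179.133.176.0/20 (179.133.176.0 - 179.133.191.255) does not contain 179.133.253.66
Longest matching prefix is /19 -> next hop BORDER2.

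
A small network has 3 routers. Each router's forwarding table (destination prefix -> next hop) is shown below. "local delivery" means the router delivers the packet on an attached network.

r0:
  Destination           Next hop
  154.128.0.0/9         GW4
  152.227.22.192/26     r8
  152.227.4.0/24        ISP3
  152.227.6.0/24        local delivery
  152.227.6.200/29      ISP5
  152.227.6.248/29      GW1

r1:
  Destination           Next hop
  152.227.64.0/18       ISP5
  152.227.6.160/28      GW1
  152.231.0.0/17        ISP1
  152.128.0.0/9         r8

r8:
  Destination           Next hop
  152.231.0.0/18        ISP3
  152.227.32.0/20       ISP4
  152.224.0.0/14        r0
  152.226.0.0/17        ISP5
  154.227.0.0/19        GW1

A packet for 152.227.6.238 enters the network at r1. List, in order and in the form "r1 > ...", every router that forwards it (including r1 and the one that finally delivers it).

At r1: longest match for 152.227.6.238 is 152.128.0.0/9 -> r8
At r8: longest match for 152.227.6.238 is 152.224.0.0/14 -> r0
At r0: longest match for 152.227.6.238 is 152.227.6.0/24 -> local delivery

r1 > r8 > r0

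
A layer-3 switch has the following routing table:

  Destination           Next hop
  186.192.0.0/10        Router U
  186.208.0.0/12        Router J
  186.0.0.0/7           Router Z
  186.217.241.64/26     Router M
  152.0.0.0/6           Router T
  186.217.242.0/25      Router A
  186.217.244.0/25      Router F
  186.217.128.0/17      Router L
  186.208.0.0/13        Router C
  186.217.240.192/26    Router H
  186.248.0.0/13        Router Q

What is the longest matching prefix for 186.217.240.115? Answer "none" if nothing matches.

186.217.128.0/17

Entries matching 186.217.240.115:
  186.0.0.0/7 (186.0.0.0 - 187.255.255.255)
  186.192.0.0/10 (186.192.0.0 - 186.255.255.255)
  186.208.0.0/12 (186.208.0.0 - 186.223.255.255)
  186.217.128.0/17 (186.217.128.0 - 186.217.255.255)
Most specific is 186.217.128.0/17.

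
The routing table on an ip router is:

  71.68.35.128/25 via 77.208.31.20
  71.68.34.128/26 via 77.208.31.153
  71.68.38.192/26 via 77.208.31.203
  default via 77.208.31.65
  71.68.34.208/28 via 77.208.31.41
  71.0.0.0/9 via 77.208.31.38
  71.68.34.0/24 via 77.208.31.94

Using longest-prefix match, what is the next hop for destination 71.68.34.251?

Routes whose prefix contains 71.68.34.251:
  0.0.0.0/0 (default, matches everything) -> 77.208.31.65
  71.0.0.0/9 (71.0.0.0 - 71.127.255.255) -> 77.208.31.38
  71.68.34.0/24 (71.68.34.0 - 71.68.34.255) -> 77.208.31.94
More-specific entries that do NOT match:
  71.68.34.208/28 (71.68.34.208 - 71.68.34.223) does not contain 71.68.34.251
  71.68.34.128/26 (71.68.34.128 - 71.68.34.191) does not contain 71.68.34.251
  71.68.38.192/26 (71.68.38.192 - 71.68.38.255) does not contain 71.68.34.251
  71.68.35.128/25 (71.68.35.128 - 71.68.35.255) does not contain 71.68.34.251
Longest matching prefix is /24 -> next hop 77.208.31.94.

77.208.31.94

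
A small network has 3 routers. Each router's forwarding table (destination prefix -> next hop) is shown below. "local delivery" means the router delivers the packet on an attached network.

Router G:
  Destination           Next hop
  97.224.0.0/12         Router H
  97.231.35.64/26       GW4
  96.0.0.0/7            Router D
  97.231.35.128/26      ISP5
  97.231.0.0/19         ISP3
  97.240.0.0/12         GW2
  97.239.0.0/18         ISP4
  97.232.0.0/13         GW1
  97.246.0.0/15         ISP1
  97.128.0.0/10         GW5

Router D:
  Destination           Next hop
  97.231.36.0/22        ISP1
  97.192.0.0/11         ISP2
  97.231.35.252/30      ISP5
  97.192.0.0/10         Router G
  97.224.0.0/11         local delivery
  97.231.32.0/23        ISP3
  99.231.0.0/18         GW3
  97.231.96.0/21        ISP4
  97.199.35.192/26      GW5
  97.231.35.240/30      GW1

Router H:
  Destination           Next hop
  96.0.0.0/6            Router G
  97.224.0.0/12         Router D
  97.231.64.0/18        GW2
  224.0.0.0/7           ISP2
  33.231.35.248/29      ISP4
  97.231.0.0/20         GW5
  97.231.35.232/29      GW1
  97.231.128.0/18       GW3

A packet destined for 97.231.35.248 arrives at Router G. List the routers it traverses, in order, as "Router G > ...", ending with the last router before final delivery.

At Router G: longest match for 97.231.35.248 is 97.224.0.0/12 -> Router H
At Router H: longest match for 97.231.35.248 is 97.224.0.0/12 -> Router D
At Router D: longest match for 97.231.35.248 is 97.224.0.0/11 -> local delivery

Router G > Router H > Router D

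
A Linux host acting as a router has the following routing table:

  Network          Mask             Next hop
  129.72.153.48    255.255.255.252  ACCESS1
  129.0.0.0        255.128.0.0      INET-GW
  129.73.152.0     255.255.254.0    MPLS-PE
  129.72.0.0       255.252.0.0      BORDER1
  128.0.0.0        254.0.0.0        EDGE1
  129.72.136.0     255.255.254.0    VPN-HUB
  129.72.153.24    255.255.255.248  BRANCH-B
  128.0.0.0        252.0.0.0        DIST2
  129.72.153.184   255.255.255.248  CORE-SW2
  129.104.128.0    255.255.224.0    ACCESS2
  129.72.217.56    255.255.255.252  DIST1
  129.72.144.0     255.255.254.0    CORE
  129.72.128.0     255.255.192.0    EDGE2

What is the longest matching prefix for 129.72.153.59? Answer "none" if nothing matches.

Entries matching 129.72.153.59:
  128.0.0.0/6 (128.0.0.0 - 131.255.255.255)
  128.0.0.0/7 (128.0.0.0 - 129.255.255.255)
  129.0.0.0/9 (129.0.0.0 - 129.127.255.255)
  129.72.0.0/14 (129.72.0.0 - 129.75.255.255)
  129.72.128.0/18 (129.72.128.0 - 129.72.191.255)
Most specific is 129.72.128.0/18.

129.72.128.0/18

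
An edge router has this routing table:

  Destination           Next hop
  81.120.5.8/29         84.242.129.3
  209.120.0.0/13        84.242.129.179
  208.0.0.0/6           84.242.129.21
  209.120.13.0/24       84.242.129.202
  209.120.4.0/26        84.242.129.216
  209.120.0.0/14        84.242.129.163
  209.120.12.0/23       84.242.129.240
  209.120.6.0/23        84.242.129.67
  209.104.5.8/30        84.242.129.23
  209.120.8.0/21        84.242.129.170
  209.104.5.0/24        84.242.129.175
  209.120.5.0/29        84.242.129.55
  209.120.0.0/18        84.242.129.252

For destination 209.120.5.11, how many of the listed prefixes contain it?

4

Prefixes containing 209.120.5.11:
  208.0.0.0/6 (208.0.0.0 - 211.255.255.255)
  209.120.0.0/13 (209.120.0.0 - 209.127.255.255)
  209.120.0.0/14 (209.120.0.0 - 209.123.255.255)
  209.120.0.0/18 (209.120.0.0 - 209.120.63.255)
Total matching entries: 4.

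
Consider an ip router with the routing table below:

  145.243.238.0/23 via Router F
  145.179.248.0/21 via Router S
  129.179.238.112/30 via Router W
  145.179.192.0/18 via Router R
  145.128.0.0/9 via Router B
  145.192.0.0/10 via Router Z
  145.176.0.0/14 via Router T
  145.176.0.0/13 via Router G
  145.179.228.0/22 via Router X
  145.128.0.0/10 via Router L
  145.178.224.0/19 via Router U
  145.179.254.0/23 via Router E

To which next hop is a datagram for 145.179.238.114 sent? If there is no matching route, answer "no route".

Routes whose prefix contains 145.179.238.114:
  145.128.0.0/9 (145.128.0.0 - 145.255.255.255) -> Router B
  145.128.0.0/10 (145.128.0.0 - 145.191.255.255) -> Router L
  145.176.0.0/13 (145.176.0.0 - 145.183.255.255) -> Router G
  145.176.0.0/14 (145.176.0.0 - 145.179.255.255) -> Router T
  145.179.192.0/18 (145.179.192.0 - 145.179.255.255) -> Router R
More-specific entries that do NOT match:
  129.179.238.112/30 (129.179.238.112 - 129.179.238.115) does not contain 145.179.238.114
  145.243.238.0/23 (145.243.238.0 - 145.243.239.255) does not contain 145.179.238.114
  145.179.254.0/23 (145.179.254.0 - 145.179.255.255) does not contain 145.179.238.114
  145.179.228.0/22 (145.179.228.0 - 145.179.231.255) does not contain 145.179.238.114
  145.179.248.0/21 (145.179.248.0 - 145.179.255.255) does not contain 145.179.238.114
  145.178.224.0/19 (145.178.224.0 - 145.178.255.255) does not contain 145.179.238.114
Longest matching prefix is /18 -> next hop Router R.

Router R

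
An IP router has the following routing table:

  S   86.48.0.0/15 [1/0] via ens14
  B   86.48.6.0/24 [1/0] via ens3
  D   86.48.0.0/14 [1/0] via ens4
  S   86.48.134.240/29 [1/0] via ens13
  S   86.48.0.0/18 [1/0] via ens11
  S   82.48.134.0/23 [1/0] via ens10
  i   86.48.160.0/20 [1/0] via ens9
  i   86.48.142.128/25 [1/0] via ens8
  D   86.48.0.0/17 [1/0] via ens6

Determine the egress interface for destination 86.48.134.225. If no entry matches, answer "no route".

ens14

Routes whose prefix contains 86.48.134.225:
  86.48.0.0/14 (86.48.0.0 - 86.51.255.255) -> ens4
  86.48.0.0/15 (86.48.0.0 - 86.49.255.255) -> ens14
More-specific entries that do NOT match:
  86.48.134.240/29 (86.48.134.240 - 86.48.134.247) does not contain 86.48.134.225
  86.48.142.128/25 (86.48.142.128 - 86.48.142.255) does not contain 86.48.134.225
  86.48.6.0/24 (86.48.6.0 - 86.48.6.255) does not contain 86.48.134.225
  82.48.134.0/23 (82.48.134.0 - 82.48.135.255) does not contain 86.48.134.225
  86.48.160.0/20 (86.48.160.0 - 86.48.175.255) does not contain 86.48.134.225
  86.48.0.0/18 (86.48.0.0 - 86.48.63.255) does not contain 86.48.134.225
  86.48.0.0/17 (86.48.0.0 - 86.48.127.255) does not contain 86.48.134.225
Longest matching prefix is /15 -> interface ens14.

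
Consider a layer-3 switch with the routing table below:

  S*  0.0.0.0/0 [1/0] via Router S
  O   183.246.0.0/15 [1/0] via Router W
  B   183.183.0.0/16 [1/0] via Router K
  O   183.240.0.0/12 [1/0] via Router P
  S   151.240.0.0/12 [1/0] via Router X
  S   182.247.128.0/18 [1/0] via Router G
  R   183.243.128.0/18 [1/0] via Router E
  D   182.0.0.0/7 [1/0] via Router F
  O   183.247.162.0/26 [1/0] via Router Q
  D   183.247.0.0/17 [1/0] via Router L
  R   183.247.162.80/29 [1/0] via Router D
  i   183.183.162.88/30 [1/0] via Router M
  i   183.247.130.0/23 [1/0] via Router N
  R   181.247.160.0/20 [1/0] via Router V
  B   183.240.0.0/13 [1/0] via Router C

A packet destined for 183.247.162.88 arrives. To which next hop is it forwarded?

Routes whose prefix contains 183.247.162.88:
  0.0.0.0/0 (default, matches everything) -> Router S
  182.0.0.0/7 (182.0.0.0 - 183.255.255.255) -> Router F
  183.240.0.0/12 (183.240.0.0 - 183.255.255.255) -> Router P
  183.240.0.0/13 (183.240.0.0 - 183.247.255.255) -> Router C
  183.246.0.0/15 (183.246.0.0 - 183.247.255.255) -> Router W
More-specific entries that do NOT match:
  183.183.162.88/30 (183.183.162.88 - 183.183.162.91) does not contain 183.247.162.88
  183.247.162.80/29 (183.247.162.80 - 183.247.162.87) does not contain 183.247.162.88
  183.247.162.0/26 (183.247.162.0 - 183.247.162.63) does not contain 183.247.162.88
  183.247.130.0/23 (183.247.130.0 - 183.247.131.255) does not contain 183.247.162.88
  181.247.160.0/20 (181.247.160.0 - 181.247.175.255) does not contain 183.247.162.88
  182.247.128.0/18 (182.247.128.0 - 182.247.191.255) does not contain 183.247.162.88
  183.243.128.0/18 (183.243.128.0 - 183.243.191.255) does not contain 183.247.162.88
  183.247.0.0/17 (183.247.0.0 - 183.247.127.255) does not contain 183.247.162.88
  183.183.0.0/16 (183.183.0.0 - 183.183.255.255) does not contain 183.247.162.88
Longest matching prefix is /15 -> next hop Router W.

Router W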